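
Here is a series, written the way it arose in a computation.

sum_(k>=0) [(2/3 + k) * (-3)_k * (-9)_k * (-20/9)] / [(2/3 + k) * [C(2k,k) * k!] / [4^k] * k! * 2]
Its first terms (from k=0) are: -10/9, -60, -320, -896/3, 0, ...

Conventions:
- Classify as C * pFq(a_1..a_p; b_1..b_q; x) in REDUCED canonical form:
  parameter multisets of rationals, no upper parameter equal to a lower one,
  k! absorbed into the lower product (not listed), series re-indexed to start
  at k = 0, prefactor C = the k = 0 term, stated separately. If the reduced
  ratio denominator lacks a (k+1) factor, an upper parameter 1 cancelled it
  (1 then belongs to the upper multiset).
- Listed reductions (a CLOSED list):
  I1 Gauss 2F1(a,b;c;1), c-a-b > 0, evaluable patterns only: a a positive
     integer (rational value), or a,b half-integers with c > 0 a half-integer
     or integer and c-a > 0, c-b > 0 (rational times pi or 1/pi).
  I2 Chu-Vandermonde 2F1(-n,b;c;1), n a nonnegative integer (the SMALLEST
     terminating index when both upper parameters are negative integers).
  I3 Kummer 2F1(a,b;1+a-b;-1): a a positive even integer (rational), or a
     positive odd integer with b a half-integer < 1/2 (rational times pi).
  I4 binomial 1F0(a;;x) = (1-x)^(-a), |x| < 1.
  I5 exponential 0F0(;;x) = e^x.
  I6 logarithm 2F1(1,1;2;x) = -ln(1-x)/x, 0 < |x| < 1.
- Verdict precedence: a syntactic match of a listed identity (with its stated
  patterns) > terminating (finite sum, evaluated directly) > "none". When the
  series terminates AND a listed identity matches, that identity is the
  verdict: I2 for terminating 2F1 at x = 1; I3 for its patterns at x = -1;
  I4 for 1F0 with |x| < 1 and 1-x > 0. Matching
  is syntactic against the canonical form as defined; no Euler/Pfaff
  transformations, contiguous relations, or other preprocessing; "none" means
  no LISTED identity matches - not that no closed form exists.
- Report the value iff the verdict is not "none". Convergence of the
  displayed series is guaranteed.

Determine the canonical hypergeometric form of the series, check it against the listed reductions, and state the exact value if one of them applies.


With C = -10/9: the canonical form is 2F1(-9, -3; 1/2; 1). Verdict: the Chu-Vandermonde identity I2 matches (terminating 2F1 at x = 1 with n = 3, b = -9, c = 1/2). Hence: -6118/9.

Structural cue: with t_0 = -10/9, the constant factors (prefactor -10/9) combine into one prefactor.
Consecutive-term ratio: r(k) = 1 * (k-9) (k-3) / [(k+1/2) (k+1)] - rational; roots negated = parameters, x = 1, C = -10/9.


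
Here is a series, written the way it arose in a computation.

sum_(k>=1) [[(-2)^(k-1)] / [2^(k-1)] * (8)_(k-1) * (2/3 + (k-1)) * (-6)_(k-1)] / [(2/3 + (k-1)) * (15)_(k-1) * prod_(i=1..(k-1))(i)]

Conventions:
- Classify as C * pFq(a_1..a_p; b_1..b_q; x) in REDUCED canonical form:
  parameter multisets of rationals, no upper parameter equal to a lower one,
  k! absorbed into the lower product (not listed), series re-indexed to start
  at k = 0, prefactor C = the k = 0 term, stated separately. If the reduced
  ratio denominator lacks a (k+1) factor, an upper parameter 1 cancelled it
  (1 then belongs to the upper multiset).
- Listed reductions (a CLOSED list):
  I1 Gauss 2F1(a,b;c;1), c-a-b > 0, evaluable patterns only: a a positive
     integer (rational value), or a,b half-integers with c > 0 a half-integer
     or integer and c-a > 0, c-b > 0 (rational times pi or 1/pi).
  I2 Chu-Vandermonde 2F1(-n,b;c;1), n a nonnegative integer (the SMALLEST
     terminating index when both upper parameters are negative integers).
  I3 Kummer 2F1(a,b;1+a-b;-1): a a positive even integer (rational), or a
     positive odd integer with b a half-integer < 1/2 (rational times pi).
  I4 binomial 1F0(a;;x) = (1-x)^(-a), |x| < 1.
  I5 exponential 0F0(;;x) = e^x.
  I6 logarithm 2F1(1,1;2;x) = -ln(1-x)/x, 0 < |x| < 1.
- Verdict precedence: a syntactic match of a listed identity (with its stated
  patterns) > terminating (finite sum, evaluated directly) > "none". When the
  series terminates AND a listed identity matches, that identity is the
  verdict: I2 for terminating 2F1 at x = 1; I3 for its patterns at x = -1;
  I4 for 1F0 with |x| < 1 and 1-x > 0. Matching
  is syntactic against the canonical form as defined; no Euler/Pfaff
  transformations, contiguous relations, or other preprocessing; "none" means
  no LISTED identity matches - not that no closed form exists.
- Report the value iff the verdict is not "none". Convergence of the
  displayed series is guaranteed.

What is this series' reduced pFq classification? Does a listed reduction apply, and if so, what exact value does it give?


Prefactor 1, argument -1: 2F1 with upper {-6, 8} over lower {15}. Verdict (x = -1): the Kummer evaluation I3 applies (x = -1; c = 15 equals 1+a-b for upper {-6, 8}: listed pattern). Its exact value is 143/10.

Key step: with t_0 = 1, the two k-th powers (C = 1, x = -1) combine into one argument.
Term ratio: r(k) = (-1) * (k-6) (k+8) / [(k+15) (k+1)] - rational in k, leading ratio (-1); with t_0 = 1, classification follows.


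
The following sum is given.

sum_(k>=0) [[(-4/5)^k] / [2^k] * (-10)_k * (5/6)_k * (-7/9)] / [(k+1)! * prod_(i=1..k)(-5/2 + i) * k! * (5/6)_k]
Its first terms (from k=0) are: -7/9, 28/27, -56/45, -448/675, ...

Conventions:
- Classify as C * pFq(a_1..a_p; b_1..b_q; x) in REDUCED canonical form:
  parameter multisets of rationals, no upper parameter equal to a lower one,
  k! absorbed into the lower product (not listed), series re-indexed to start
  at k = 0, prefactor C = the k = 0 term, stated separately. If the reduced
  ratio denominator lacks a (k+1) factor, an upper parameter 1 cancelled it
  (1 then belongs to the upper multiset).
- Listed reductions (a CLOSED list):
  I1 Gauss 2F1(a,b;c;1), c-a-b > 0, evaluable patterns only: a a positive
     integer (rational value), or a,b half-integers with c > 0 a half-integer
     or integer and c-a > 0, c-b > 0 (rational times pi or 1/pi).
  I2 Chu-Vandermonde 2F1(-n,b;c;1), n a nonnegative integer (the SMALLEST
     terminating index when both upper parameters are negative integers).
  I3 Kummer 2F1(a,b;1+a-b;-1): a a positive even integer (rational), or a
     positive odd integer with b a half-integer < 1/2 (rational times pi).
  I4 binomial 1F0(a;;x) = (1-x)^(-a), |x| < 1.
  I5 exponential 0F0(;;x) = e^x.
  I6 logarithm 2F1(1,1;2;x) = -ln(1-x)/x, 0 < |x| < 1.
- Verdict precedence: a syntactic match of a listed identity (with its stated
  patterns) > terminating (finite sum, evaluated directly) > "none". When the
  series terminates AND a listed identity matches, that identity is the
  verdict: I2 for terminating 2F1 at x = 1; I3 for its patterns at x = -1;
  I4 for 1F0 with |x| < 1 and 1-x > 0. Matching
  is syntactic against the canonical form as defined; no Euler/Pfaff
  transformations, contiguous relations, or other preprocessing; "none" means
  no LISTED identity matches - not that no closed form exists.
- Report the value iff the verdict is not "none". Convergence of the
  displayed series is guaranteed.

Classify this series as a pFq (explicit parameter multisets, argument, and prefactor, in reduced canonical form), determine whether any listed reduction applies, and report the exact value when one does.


With C = -7/9: the canonical form is 1F2(-10; -3/2, 2; -2/5). Verdict: terminating - upper -10 stops the sum at k = 10; the 11 terms are added exactly. Hence: -20391934551912098971/11905307720947265625.

The tell: with t_0 = -7/9, the denominator's factorial ratio (C = -7/9) is a lower Pochhammer.
Term ratio: r(k) = (-2/5) * (k-10) / [(k-3/2) (k+2) (k+1)] - rational; roots negated = parameters, x = (-2/5), C = -7/9.


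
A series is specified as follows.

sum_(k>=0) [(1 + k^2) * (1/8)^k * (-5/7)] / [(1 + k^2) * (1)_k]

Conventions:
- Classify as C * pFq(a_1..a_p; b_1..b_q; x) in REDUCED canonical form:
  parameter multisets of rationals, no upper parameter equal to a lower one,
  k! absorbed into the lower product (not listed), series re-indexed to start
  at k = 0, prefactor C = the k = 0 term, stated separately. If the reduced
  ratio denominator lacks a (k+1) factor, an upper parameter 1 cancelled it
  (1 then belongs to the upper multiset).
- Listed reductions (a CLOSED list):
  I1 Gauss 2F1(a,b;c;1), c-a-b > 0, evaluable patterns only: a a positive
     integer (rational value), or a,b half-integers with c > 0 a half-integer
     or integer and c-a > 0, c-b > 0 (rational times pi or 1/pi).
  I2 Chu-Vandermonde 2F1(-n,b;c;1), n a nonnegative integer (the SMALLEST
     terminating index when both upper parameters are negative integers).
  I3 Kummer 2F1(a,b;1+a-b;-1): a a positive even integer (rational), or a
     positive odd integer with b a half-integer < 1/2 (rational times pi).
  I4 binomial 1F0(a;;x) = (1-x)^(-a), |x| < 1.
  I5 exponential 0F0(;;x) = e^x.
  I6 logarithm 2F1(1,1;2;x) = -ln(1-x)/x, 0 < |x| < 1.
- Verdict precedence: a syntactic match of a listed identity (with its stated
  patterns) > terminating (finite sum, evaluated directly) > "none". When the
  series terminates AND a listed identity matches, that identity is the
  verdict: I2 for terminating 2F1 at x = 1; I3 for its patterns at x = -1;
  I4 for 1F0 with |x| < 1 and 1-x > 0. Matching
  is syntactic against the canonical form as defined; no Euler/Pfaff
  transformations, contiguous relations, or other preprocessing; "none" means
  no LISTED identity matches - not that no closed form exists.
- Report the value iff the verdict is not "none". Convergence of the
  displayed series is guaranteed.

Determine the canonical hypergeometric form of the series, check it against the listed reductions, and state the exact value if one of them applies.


x = 1/8 here; the reduced form reads 0F0, upper {-}, lower {-}, C = -5/7. Verdict: the I5 exponential reduction matches (the 0F0 exponential series at x = 1/8). Its exact value is (-5/7) * e^(1/8).

Key observation: from the first term -5/7: k^2 + 1 divides numerator and denominator alike; prefactor -5/7 after cancelling.
Consecutive-term ratio: r(k) = (1/8) * 1 / [(k+1)] - poly over poly, x = (1/8) from leading terms; C = -5/7 at k = 0.


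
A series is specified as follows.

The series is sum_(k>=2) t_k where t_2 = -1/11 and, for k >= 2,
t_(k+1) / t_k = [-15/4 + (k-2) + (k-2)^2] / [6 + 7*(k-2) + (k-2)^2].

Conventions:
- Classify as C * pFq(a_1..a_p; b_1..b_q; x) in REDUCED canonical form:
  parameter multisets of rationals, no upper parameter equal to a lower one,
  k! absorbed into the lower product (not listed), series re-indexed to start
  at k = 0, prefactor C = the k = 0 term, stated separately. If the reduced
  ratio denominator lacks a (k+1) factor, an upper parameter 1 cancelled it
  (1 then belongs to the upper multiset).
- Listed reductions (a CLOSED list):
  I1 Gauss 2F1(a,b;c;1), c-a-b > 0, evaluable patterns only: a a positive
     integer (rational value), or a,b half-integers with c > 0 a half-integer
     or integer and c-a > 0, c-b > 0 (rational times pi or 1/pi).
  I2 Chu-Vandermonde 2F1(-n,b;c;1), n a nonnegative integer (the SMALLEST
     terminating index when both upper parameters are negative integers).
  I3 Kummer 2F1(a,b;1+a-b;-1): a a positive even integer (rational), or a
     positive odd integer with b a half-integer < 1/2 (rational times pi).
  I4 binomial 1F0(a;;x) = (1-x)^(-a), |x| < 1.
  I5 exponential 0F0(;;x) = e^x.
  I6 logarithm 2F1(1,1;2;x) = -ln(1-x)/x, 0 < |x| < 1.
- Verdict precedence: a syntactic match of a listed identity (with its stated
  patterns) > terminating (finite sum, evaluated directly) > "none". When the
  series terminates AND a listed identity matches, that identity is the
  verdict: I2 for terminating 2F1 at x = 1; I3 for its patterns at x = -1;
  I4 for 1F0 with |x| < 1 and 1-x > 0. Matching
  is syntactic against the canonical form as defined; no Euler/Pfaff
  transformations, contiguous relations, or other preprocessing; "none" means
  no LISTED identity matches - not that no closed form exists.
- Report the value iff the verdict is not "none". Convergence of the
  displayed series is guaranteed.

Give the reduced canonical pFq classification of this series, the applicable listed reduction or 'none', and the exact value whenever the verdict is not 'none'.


x = 1 here; the reduced form reads 2F1, upper {-3/2, 5/2}, lower {6}, C = -1/11. Verdict (x = 1): the half-integer Gauss pattern (I1) applies (x = 1; upper {-3/2, 5/2} half-integers, c = 6 in the evaluable pattern). Sum: (-65536/495495) / pi.

The tell: from the first term -1/11: roots of the ratio polynomials (C = -1/11, x = 1) are the negated parameters.
Adjacent-term ratio: r(k) = 1 * (k-3/2) (k+5/2) / [(k+6) (k+1)] ; factor over Q: parameters, x = 1, and C = -1/11.


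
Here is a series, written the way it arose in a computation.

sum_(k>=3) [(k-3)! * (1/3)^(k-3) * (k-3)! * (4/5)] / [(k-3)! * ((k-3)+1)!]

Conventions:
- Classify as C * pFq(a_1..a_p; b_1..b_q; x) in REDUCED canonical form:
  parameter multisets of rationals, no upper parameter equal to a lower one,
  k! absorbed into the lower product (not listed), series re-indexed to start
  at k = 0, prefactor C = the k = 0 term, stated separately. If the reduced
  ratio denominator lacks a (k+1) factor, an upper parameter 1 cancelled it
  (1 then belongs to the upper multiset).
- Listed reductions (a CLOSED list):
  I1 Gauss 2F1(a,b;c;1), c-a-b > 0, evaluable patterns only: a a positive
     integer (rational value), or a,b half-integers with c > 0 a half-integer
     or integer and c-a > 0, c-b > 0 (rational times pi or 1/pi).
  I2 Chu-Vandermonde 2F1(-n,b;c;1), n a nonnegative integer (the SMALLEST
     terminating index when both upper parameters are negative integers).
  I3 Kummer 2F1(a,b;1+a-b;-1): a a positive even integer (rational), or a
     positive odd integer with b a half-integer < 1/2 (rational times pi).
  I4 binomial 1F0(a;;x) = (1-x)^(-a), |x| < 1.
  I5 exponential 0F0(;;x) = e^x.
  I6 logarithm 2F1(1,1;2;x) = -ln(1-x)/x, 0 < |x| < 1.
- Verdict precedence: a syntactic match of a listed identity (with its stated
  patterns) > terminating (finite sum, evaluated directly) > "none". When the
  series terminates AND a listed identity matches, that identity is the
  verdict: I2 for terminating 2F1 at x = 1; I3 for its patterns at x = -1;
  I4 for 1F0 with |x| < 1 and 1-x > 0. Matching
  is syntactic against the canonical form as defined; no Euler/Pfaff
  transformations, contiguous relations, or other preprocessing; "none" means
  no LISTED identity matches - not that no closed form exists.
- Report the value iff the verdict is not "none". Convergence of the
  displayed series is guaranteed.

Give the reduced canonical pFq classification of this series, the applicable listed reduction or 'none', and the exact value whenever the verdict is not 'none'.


x = 1/3 here; the reduced form reads 2F1, upper {1, 1}, lower {2}, C = 4/5. Verdict at x = 1/3: the logarithmic series (I6) matches (the logarithm: parameters (1,1;2), x = 1/3). Sum: (-12/5) * ln(2/3).

First insight: from the first term 4/5: the denominator's factorial ratio (C = 4/5, x = 1/3) is a lower Pochhammer.
Consecutive-term ratio: r(k) = (1/3) * (k+1) (k+1) / [(k+2) (k+1)] - poly over poly, x = (1/3) from leading terms; C = 4/5 at k = 0.


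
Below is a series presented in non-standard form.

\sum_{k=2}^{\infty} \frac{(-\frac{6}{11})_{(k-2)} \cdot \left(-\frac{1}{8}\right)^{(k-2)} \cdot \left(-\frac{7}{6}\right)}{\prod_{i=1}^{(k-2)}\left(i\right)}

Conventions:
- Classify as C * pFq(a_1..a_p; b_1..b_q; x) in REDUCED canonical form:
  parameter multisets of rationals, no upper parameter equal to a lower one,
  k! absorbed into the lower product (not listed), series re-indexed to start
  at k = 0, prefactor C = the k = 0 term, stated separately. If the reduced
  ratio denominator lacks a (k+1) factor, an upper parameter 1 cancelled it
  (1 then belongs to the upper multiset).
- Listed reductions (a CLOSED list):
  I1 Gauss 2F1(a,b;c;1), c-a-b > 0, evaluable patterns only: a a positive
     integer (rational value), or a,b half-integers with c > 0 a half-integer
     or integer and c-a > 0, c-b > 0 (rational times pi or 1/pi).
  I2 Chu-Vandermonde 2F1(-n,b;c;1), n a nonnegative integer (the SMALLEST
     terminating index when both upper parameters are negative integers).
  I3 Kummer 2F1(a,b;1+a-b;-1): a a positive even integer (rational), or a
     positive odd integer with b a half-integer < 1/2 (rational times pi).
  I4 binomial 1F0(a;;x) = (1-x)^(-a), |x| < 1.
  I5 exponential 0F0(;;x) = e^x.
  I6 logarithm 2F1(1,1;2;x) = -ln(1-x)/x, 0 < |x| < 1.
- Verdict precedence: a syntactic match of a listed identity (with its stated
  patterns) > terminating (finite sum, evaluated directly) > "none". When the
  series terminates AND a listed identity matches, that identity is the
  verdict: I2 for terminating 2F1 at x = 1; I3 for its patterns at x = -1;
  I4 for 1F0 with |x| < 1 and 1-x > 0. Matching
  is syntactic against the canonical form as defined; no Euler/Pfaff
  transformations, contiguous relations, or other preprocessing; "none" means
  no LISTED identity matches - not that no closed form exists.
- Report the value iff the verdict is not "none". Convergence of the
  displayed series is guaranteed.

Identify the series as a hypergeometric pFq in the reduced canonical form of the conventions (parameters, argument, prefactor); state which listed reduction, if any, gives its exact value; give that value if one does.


x = -\frac{1}{8} here; the reduced form reads 1F0, upper {-\frac{6}{11}}, lower {-}, C = -\frac{7}{6}. Verdict (x = -\frac{1}{8}): the I4 binomial reduction applies (the 1F0 binomial series: exponent 6/11, x = -\frac{1}{8}). Value: \left(-\frac{7}{6}\right) \cdot \left(\frac{9}{8}\right)^{\frac{6}{11}}.

Key observation: with t_0 = -\frac{7}{6}, the product of the first k integers (C = -7/6) is k!.
Step ratio: r(k) = -\frac{1}{8} * (k-\frac{6}{11}) / [(k+1)] - poly over poly, x = -\frac{1}{8} from leading terms; C = -\frac{7}{6} at k = 0.


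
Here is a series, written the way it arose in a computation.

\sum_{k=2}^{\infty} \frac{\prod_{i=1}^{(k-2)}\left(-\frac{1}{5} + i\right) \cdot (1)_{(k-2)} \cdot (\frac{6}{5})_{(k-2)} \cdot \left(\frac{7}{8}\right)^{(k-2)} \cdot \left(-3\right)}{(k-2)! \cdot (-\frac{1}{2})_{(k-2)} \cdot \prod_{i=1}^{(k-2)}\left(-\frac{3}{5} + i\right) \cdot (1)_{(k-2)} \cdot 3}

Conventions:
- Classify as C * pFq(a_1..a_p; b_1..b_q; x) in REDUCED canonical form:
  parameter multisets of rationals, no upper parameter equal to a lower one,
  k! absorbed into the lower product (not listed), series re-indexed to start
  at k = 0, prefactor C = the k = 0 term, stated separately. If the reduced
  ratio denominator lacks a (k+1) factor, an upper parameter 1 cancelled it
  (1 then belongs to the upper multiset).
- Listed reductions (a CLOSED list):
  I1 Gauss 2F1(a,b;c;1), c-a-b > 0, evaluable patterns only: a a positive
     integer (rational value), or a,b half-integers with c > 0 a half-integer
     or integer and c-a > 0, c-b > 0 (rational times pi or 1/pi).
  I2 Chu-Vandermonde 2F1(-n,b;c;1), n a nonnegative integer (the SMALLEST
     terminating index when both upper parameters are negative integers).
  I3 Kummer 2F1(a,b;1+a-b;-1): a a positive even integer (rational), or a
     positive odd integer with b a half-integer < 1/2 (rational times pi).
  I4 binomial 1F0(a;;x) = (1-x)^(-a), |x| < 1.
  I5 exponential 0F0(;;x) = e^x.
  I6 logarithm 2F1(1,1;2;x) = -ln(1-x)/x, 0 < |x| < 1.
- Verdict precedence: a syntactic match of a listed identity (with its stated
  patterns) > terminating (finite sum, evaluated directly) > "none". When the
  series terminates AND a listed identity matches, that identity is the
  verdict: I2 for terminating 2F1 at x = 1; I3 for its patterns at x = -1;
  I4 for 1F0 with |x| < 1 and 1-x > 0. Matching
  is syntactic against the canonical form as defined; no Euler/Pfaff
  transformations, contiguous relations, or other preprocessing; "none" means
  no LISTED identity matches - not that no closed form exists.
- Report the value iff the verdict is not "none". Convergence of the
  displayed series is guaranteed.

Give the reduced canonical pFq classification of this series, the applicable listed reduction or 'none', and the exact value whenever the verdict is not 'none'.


Prefactor -1, argument \frac{7}{8}: 2F2 with upper {\frac{4}{5}, \frac{6}{5}} over lower {-\frac{1}{2}, \frac{2}{5}}. Verdict: none (x = \frac{7}{8}): each listed identity misses the multisets {\frac{4}{5}, \frac{6}{5}} ; {-\frac{1}{2}, \frac{2}{5}}.

Structural cue: t_0 being -1, the running product (C = -1, x = 7/8) telescopes to a rising factorial.
Consecutive-term ratio: r(k) = \frac{7}{8} * (k+\frac{4}{5}) (k+\frac{6}{5}) / [(k-\frac{1}{2}) (k+\frac{2}{5}) (k+1)] ; factor over Q: parameters, x = \frac{7}{8}, and C = -1.


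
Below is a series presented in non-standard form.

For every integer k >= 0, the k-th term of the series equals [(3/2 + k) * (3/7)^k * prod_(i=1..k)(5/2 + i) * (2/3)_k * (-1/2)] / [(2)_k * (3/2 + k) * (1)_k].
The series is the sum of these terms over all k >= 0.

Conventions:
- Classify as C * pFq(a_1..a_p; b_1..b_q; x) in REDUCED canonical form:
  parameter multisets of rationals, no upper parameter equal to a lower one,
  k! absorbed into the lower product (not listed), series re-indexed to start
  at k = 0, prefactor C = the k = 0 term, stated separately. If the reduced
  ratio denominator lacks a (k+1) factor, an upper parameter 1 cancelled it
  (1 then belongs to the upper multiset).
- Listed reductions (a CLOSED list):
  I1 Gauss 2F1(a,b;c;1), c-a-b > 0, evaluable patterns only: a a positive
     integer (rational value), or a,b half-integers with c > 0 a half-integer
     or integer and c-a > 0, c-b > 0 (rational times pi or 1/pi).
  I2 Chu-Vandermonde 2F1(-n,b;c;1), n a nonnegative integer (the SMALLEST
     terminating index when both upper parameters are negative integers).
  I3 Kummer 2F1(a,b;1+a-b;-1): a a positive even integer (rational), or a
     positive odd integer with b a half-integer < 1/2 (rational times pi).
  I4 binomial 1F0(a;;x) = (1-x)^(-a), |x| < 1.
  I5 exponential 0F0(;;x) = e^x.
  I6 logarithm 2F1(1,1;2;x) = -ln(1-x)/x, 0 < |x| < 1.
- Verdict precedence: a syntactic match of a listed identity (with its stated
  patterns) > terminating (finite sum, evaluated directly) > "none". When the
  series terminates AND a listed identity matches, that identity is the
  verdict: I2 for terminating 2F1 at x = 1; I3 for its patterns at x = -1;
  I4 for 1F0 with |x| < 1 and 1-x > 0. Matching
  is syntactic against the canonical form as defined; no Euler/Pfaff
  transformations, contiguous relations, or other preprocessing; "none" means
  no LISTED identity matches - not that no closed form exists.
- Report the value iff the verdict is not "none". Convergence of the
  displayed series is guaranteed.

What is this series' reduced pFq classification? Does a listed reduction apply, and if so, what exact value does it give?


Key step: t_0 = -1/2 here, and (1)_k (prefactor -1/2) is k! itself.
Term ratio: r(k) = (3/7) * (k+2/3) (k+7/2) / [(k+2) (k+1)] - poly over poly, x = (3/7) from leading terms; C = -1/2 at k = 0.

Classification (C = -1/2): 2F1 with upper {2/3, 7/2}, lower {2}, argument x = 3/7. Verdict: none. A 2F1 with upper {2/3, 7/2} fits none of I1-I6 at x = 3/7; the sum runs forever.


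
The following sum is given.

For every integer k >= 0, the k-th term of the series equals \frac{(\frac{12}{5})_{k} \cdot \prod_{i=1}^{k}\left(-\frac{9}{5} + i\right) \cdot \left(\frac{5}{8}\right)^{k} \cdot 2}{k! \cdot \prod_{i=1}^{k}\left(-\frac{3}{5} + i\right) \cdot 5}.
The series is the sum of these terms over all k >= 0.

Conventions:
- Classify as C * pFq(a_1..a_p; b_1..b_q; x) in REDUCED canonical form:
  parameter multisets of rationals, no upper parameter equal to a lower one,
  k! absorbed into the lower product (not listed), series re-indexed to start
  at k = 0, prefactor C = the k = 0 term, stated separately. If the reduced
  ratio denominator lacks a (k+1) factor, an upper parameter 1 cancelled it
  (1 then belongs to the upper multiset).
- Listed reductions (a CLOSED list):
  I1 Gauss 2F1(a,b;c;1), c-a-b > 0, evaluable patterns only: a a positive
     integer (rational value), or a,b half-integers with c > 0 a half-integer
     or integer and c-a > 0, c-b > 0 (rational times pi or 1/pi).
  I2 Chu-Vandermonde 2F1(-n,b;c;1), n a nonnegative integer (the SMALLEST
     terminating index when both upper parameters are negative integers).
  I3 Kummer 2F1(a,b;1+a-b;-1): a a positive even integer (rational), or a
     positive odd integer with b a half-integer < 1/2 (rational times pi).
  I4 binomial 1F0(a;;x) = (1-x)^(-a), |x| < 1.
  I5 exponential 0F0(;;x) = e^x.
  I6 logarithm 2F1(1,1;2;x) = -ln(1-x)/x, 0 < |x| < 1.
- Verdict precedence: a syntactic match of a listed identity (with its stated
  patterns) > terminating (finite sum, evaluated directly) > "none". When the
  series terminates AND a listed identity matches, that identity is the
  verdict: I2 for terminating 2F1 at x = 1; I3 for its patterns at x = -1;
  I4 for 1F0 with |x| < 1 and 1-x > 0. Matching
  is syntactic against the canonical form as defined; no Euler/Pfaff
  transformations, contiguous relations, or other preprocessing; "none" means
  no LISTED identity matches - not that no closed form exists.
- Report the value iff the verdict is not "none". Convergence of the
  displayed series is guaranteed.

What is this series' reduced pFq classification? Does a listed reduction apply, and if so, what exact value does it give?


This is \frac{2}{5} * 2F1(-\frac{4}{5}, \frac{12}{5}; \frac{2}{5}; \frac{5}{8}) in reduced canonical form. Verdict: none. A 2F1 with upper {-\frac{4}{5}, \frac{12}{5}} fits none of I1-I6 at x = \frac{5}{8}; the sum runs forever.

Structural cue: t_0 being \frac{2}{5}, the constant factors (prefactor 2/5) combine into one prefactor.
Ratio: r(k) = \frac{5}{8} * (k-\frac{4}{5}) (k+\frac{12}{5}) / [(k+\frac{2}{5}) (k+1)] - rational; roots negated = parameters, x = \frac{5}{8}, C = \frac{2}{5}.


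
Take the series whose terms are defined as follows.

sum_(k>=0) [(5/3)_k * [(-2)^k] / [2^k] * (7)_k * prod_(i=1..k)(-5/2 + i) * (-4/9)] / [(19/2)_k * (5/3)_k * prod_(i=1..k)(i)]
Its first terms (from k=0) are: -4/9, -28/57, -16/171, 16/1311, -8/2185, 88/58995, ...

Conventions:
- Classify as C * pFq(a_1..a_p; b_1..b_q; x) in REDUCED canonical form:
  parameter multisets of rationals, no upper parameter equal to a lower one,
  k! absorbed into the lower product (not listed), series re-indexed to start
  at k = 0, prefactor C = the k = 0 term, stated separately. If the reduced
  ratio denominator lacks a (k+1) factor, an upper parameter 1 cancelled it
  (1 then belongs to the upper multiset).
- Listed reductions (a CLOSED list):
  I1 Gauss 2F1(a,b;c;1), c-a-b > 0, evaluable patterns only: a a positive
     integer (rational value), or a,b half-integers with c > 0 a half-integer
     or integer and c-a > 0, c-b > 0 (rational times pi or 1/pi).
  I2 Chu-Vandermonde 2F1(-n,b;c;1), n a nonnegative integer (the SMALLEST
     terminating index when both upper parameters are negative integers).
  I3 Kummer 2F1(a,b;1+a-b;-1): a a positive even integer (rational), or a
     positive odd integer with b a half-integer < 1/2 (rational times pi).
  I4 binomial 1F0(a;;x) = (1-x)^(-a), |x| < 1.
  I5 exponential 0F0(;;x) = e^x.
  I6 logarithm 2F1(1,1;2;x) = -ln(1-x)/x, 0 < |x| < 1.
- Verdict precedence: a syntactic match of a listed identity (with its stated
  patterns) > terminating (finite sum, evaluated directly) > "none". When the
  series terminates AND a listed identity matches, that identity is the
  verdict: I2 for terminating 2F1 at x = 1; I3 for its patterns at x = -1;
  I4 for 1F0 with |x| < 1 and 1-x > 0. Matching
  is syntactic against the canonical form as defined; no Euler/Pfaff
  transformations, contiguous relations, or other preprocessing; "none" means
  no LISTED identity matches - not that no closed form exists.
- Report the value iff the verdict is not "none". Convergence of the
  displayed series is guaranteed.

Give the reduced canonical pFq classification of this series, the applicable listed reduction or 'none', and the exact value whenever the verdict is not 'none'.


The series (x = -1) is 2F1: upper {-3/2, 7}, lower {19/2}, prefactor -4/9. Verdict (x = -1): Kummer (I3) applies (x = -1; c = 19/2 equals 1+a-b for upper {-3/2, 7}: listed pattern). Hence: (-85085/262144) * pi.

Key observation: from the first term -4/9: the parameter 5/3 appears in both the upper and lower lists and cancels.
Consecutive-term ratio: r(k) = (-1) * (k-3/2) (k+7) / [(k+19/2) (k+1)] - rational; roots negated = parameters, x = (-1), C = -4/9.


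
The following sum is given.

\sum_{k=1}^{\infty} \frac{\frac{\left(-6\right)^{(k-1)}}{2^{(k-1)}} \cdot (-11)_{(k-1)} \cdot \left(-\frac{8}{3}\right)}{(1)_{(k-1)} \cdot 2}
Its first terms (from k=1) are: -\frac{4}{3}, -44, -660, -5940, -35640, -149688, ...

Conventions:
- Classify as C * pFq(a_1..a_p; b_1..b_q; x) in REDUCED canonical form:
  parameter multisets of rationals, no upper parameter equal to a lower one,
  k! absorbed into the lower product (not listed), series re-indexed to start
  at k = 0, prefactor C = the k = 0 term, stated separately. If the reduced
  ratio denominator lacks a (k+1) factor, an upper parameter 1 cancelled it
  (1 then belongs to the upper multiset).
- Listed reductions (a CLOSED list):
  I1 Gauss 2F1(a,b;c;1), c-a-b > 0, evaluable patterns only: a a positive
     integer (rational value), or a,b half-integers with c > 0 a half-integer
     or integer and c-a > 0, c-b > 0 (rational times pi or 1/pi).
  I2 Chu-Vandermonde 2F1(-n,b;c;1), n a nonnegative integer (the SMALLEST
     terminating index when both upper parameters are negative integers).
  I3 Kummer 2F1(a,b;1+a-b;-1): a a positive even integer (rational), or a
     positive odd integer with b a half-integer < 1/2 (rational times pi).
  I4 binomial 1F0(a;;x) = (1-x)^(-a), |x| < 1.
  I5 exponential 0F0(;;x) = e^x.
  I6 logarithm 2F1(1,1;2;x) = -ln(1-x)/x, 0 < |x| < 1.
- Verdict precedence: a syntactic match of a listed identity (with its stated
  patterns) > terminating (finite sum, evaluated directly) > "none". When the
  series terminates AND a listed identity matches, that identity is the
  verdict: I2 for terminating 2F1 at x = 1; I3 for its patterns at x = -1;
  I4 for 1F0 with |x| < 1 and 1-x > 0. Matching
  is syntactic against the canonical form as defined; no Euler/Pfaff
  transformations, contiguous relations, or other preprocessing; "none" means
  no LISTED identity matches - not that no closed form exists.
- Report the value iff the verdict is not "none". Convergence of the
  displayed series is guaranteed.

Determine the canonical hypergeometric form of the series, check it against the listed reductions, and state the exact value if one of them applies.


Prefactor -\frac{4}{3}, argument -3: 1F0 with upper {-11} over lower {-}. Verdict: terminating. (-11)_k vanishes past k = 11, leaving a 12-term sum, computed directly. Value: -\frac{16777216}{3}.

Key observation: from the first term -\frac{4}{3}: the constant factors (C = -4/3) combine into one prefactor.
Step ratio: r(k) = -3 * (k-11) / [(k+1)] - rational in k, leading ratio -3; with t_0 = -\frac{4}{3}, classification follows.


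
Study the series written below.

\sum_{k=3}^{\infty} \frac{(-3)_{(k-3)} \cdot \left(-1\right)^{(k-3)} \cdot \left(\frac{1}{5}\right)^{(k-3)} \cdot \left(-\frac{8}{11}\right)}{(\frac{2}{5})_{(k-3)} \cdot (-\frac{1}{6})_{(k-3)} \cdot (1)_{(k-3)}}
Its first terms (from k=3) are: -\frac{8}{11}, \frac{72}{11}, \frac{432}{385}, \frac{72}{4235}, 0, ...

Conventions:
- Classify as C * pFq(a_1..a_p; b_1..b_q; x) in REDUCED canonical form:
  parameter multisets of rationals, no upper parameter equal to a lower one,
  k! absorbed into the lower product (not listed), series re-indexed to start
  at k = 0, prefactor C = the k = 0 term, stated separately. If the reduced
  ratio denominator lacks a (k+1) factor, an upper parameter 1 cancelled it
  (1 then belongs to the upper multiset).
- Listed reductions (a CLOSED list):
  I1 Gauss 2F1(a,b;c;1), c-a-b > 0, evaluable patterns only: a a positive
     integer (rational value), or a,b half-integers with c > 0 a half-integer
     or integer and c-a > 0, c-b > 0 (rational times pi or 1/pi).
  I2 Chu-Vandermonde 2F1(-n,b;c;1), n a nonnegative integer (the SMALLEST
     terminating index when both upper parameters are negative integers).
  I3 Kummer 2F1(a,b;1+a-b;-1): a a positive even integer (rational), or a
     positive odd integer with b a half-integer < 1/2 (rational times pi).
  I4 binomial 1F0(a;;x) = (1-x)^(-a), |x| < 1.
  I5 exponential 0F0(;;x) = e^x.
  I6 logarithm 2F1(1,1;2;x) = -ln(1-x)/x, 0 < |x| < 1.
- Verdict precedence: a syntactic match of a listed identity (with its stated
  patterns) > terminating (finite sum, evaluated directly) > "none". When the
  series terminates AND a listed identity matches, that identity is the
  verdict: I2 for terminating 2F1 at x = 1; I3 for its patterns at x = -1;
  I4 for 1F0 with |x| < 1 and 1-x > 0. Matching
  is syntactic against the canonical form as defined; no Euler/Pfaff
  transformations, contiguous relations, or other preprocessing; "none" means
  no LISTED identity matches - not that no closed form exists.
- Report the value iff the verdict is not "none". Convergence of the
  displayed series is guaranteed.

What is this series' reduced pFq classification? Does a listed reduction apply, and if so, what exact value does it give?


First insight: x = -\frac{1}{5} and (1)_k (prefactor -8/11) is k! itself.
Consecutive-term ratio: r(k) = -\frac{1}{5} * (k-3) / [(k-\frac{1}{6}) (k+\frac{2}{5}) (k+1)] - poly over poly, x = -\frac{1}{5} from leading terms; C = -\frac{8}{11} at k = 0.

Prefactor -\frac{8}{11}, argument -\frac{1}{5}: 1F2 with upper {-3} over lower {-\frac{1}{6}, \frac{2}{5}}. Verdict: terminating - upper parameter -3 makes this a finite sum (last index 3), evaluated exactly. Hence: \frac{29464}{4235}.


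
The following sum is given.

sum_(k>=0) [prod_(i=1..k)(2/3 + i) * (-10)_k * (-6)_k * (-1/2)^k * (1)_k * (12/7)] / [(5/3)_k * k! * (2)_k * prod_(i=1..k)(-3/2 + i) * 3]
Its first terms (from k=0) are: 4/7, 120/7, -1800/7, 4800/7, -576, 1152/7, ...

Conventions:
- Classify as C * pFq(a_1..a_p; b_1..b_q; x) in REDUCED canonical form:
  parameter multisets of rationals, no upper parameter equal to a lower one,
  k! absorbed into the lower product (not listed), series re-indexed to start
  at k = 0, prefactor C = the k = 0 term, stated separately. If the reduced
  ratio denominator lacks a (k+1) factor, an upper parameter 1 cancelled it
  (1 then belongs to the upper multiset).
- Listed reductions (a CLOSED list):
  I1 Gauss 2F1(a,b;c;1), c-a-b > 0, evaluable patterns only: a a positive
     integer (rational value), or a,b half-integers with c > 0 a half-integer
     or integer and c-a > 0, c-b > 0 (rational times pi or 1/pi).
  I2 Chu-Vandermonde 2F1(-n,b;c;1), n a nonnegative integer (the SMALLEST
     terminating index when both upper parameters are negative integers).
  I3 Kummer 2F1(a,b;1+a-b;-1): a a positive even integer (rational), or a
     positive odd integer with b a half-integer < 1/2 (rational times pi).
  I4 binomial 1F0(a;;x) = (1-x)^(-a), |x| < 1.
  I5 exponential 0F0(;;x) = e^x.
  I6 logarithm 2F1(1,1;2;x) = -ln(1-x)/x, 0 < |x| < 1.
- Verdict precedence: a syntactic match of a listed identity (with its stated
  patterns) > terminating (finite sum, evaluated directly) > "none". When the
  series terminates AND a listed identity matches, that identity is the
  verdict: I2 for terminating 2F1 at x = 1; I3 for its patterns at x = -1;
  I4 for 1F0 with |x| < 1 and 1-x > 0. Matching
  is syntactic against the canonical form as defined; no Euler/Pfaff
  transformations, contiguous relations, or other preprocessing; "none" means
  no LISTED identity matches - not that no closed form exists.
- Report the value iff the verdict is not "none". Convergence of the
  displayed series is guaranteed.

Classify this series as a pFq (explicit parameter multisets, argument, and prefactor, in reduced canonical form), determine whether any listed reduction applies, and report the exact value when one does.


At argument -1/2: a 3F2 with upper {-10, -6, 1}, lower {-1/2, 2}, scaled by C = 4/7. Verdict: terminating. With -6 upstairs the series is a 7-term polynomial sum; evaluated term by term. Exact value: 1068/49.

Key step: x = (-1/2) and the parameter 5/3 appears in both the upper and lower lists and cancels.
Step ratio: r(k) = (-1/2) * (k-10) (k-6) (k+1) / [(k-1/2) (k+2) (k+1)] - poly over poly, x = (-1/2) from leading terms; C = 4/7 at k = 0.


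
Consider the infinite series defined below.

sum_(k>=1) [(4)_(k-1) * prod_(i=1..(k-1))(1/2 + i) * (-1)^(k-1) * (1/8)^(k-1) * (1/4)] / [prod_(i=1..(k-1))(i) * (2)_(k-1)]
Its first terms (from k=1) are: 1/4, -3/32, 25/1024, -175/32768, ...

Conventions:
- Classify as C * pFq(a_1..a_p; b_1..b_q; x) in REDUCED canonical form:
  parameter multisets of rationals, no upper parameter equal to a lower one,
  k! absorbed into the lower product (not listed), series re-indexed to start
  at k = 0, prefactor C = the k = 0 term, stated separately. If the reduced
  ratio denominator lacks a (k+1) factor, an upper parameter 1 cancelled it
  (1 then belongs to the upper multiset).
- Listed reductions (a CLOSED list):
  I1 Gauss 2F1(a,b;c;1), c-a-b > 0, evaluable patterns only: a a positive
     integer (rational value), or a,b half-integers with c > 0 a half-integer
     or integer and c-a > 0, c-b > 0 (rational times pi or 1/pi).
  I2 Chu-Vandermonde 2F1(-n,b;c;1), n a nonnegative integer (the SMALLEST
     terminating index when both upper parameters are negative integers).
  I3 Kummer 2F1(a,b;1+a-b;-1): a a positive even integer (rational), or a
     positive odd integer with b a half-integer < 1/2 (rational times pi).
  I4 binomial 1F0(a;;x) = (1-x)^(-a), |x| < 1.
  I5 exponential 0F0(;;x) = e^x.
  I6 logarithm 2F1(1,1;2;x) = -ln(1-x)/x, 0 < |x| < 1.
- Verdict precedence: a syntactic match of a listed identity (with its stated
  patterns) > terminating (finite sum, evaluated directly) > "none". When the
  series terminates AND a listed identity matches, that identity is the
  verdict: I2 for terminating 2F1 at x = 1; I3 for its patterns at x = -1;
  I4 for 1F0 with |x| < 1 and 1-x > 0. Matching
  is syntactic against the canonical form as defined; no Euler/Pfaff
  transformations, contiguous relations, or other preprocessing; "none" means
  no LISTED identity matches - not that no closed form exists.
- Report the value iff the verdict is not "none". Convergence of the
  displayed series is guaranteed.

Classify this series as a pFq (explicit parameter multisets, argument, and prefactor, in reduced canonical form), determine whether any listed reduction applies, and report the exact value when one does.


With C = 1/4: the canonical form is 2F1(3/2, 4; 2; -1/8). Verdict: no listed reduction: x = -1/8 and upper {3/2, 4} fail every I1-I6 pattern.

The tell: t_0 being 1/4, the product of the first k integers (C = 1/4, x = -1/8) is k!.
Term ratio: r(k) = (-1/8) * (k+3/2) (k+4) / [(k+2) (k+1)] - rational in k, leading ratio (-1/8); with t_0 = 1/4, classification follows.


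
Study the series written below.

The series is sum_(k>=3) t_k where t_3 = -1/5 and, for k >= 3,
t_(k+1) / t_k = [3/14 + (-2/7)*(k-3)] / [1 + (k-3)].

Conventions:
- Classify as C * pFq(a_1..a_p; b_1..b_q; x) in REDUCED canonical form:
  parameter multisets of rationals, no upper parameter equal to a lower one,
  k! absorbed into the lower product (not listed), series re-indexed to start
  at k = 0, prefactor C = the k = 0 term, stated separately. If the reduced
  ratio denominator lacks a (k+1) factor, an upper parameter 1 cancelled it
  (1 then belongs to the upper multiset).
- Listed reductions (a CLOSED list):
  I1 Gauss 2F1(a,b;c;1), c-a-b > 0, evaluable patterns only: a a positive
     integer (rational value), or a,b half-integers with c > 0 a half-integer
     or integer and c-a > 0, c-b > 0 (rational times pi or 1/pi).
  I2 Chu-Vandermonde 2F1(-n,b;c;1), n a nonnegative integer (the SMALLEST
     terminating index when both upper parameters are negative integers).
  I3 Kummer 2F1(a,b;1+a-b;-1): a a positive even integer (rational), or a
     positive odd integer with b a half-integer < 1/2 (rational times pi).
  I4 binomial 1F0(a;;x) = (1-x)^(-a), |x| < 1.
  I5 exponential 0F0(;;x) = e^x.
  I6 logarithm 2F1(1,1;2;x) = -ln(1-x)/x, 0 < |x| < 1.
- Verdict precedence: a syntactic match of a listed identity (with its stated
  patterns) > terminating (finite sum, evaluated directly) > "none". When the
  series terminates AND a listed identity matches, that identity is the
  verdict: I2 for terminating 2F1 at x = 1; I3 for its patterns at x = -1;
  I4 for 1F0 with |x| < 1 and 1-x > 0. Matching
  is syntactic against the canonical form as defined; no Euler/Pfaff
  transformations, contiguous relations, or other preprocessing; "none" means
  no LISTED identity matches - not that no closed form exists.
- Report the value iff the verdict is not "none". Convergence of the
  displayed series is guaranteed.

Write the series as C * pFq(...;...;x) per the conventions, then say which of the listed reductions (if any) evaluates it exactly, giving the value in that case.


Prefactor -1/5, argument -2/7: 1F0 with upper {-3/4} over lower {-}. Verdict at x = -2/7: the binomial series (I4) matches (the 1F0 binomial series: exponent 3/4, x = -2/7). Hence: (-1/5) * (9/7)^(3/4).

Key step: t_0 being -1/5, roots of the ratio polynomials (prefactor -1/5) are the negated parameters.
Ratio: r(k) = (-2/7) * (k-3/4) / [(k+1)] - poly over poly, x = (-2/7) from leading terms; C = -1/5 at k = 0.
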